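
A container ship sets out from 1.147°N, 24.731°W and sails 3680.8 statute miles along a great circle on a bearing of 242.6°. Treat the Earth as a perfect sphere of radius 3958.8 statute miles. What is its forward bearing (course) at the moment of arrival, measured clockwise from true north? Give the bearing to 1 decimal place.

final bearing 251.8°

Central angle δ = d/R = 0.929777 rad.
With φ₁ = 1.147° = 0.020019 rad and θ = 242.6° = 4.234169 rad:
sin φ₂ = sin φ₁ cos δ + cos φ₁ sin δ cos θ = (0.020018)(0.598013) + (0.999800)(0.801486)(-0.460200) = -0.356799
φ₂ = asin(-0.356799) = -0.364839 rad = -20.904°.
Δλ = atan2( sin θ sin δ cos φ₁ , cos δ − sin φ₁ sin φ₂ ) = atan2(-0.711429, 0.605155) = -0.865943 rad = -49.615°.
Hence λ₂ = -24.731° + -49.615° = -74.346°.
The forward bearing on arrival equals the back-azimuth from the destination plus 180°.
Back-azimuth from P₂ (-20.9°, -74.3°) to P₁ (1.1°, -24.7°), with Δλ' = λ₁ − λ₂ = 49.6°: atan2( sin Δλ' cos φ₁ , cos φ₂ sin φ₁ − sin φ₂ cos φ₁ cos Δλ' ) = 71.8°.
Final bearing = (71.8° + 180°) mod 360° = 251.8°.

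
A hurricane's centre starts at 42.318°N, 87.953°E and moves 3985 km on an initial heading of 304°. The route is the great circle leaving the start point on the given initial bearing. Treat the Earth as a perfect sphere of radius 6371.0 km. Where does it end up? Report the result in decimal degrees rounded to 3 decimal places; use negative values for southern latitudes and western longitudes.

Central angle δ = d/R = 0.625491 rad.
Converting: φ₁ = 0.738588 rad, θ = 5.305801 rad.
sin φ₂ = sin φ₁ cos δ + cos φ₁ sin δ cos θ = (0.673245)(0.810676) + (0.739420)(0.585495)(0.559193) = 0.787873
φ₂ = asin(0.787873) = 0.907347 rad = 51.987°.
Then Δλ = atan2(-0.358912, 0.280245) = -0.907863 rad, from sin θ sin δ cos φ₁ over cos δ − sin φ₁ sin φ₂.
λ₂ = λ₁ + Δλ = 35.936°.

latitude 51.987°, longitude 35.936°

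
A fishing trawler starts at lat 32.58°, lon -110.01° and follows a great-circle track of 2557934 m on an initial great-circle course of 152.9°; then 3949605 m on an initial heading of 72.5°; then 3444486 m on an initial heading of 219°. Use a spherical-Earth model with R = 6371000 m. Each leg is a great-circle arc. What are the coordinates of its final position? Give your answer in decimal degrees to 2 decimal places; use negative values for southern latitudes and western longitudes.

latitude -5.09°, longitude -82.48°

Apply the spherical direct solution leg by leg, carrying full precision between legs.
Leg 1: from (32.58°, -110.01°), δ = 2557934/6371000 = 0.401496 rad, θ = 152.9° → φ = 11.68°, λ = -99.54°.
Leg 2: from (11.68°, -99.54°), δ = 3949605/6371000 = 0.619935 rad, θ = 72.5° → φ = 19.63°, λ = -63.50°.
Leg 3: from (19.63°, -63.50°), δ = 3444486/6371000 = 0.540651 rad, θ = 219° → φ = -5.09°, λ = -82.48°.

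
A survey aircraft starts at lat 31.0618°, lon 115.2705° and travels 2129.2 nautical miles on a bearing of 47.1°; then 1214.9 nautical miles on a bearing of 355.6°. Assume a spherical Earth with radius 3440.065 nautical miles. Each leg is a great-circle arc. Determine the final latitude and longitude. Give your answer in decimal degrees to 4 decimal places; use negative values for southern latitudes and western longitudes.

Apply the spherical direct solution leg by leg, carrying full precision between legs.
Leg 1: from (31.0618°, 115.2705°), δ = 2129.2/3440.065 = 0.618942 rad, θ = 47.1° → φ = 49.3369°, λ = 155.9808°.
Leg 2: from (49.3369°, 155.9808°), δ = 1214.9/3440.065 = 0.353162 rad, θ = 355.6° → φ = 69.4629°, λ = 151.6429°.

latitude 69.4629°, longitude 151.6429°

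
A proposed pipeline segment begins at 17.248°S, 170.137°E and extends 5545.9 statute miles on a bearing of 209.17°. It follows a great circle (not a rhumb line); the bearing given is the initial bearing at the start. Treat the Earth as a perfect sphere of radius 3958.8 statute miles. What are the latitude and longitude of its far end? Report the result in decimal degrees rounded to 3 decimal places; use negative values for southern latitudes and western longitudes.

latitude -60.696°, longitude 69.099°

Central angle δ = d/R = 1.400904 rad.
Start latitude φ₁ = -0.301034 rad; initial bearing θ = 3.650705 rad.
sin φ₂ = sin φ₁ cos δ + cos φ₁ sin δ cos θ = (-0.296508)(0.169076) + (0.955030)(0.985603)(-0.873177) = -0.872037
φ₂ = asin(-0.872037) = -1.059350 rad = -60.696°.
Δλ = atan2( sin θ sin δ cos φ₁ , cos δ − sin φ₁ sin φ₂ ) = atan2(-0.458783, -0.089490) = -1.763438 rad = -101.038°.
Hence λ₂ = 170.137° + -101.038° = 69.099°.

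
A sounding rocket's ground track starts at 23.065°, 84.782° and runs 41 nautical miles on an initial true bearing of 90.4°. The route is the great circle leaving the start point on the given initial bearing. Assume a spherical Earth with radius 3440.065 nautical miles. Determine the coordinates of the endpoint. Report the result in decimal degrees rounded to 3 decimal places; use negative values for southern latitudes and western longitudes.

The arc subtends δ = 41/3440.065 = 0.011918 rad at the centre.
With φ₁ = 23.065° = 0.402560 rad and θ = 90.4° = 1.577778 rad:
Applying the spherical law of cosines for sides, sin φ₂ = sin φ₁ cos δ + cos φ₁ sin δ cos θ = 0.391671, so φ₂ = 23.059°.
Then Δλ = atan2(0.010965, 0.846482) = 0.012953 rad, from sin θ sin δ cos φ₁ over cos δ − sin φ₁ sin φ₂.
λ₂ = λ₁ + Δλ = 85.524°.

latitude 23.059°, longitude 85.524°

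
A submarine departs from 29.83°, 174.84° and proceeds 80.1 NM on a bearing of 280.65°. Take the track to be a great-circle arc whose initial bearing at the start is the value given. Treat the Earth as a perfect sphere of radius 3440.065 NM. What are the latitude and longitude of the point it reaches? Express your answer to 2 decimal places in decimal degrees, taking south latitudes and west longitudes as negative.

The arc subtends δ = 80.1/3440.065 = 0.023284 rad at the centre.
With φ₁ = 29.83° = 0.520632 rad and θ = 280.65° = 4.898267 rad:
Applying the spherical law of cosines for sides, sin φ₂ = sin φ₁ cos δ + cos φ₁ sin δ cos θ = 0.501026, so φ₂ = 30.07°.
Then Δλ = atan2(-0.019850, 0.750504) = -0.026442 rad, from sin θ sin δ cos φ₁ over cos δ − sin φ₁ sin φ₂.
λ₂ = 174.84° + -1.52° = 173.32°.

latitude 30.07°, longitude 173.32°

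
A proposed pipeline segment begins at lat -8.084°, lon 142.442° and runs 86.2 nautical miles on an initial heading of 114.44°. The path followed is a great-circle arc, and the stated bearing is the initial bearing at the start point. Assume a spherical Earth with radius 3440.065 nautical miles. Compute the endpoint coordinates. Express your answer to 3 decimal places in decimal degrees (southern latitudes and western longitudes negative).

latitude -8.676°, longitude 143.764°

δ = 86.2/3440.065 = 0.025058 rad (1.4357°).
Converting: φ₁ = -0.141092 rad, θ = 1.997355 rad.
Applying the spherical law of cosines for sides, sin φ₂ = sin φ₁ cos δ + cos φ₁ sin δ cos θ = -0.150844, so φ₂ = -8.676°.
For the longitude increment, Δλ = atan2( sin θ sin δ cos φ₁, cos δ − sin φ₁ sin φ₂ ) = atan2(0.022583, 0.978474) = 1.322°.
λ₂ = 142.442° + 1.322° = 143.764°.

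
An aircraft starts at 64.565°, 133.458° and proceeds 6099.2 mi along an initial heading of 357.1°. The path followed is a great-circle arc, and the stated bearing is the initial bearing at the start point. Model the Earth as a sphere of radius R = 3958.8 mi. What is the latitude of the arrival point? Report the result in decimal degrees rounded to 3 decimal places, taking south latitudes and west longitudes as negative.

latitude 27.126°

The arc subtends δ = 6099.2/3958.8 = 1.540669 rad at the centre.
Converting: φ₁ = 1.126872 rad, θ = 6.232571 rad.
Applying the spherical law of cosines for sides, sin φ₂ = sin φ₁ cos δ + cos φ₁ sin δ cos θ = 0.455945, so φ₂ = 27.126°.
Then Δλ = atan2(-0.021719, -0.381629) = -3.084742 rad, from sin θ sin δ cos φ₁ over cos δ − sin φ₁ sin φ₂.
Hence λ₂ = 133.458° + -176.743° = -43.285°.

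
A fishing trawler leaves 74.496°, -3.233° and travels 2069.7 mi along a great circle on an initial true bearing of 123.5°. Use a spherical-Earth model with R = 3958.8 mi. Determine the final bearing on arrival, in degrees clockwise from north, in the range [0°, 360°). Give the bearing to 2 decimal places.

final bearing 159.90°

δ = 2069.7/3958.8 = 0.522810 rad (29.9548°).
With φ₁ = 74.496° = 1.300200 rad and θ = 123.5° = 2.155482 rad:
Destination latitude: φ₂ = arcsin( sin φ₁ cos δ + cos φ₁ sin δ cos θ ) = arcsin(0.761225) = 49.572°.
For the longitude increment, Δλ = atan2( sin θ sin δ cos φ₁, cos δ − sin φ₁ sin φ₂ ) = atan2(0.111299, 0.132894) = 39.946°.
Hence λ₂ = -3.233° + 39.946° = 36.713°.
The forward bearing on arrival equals the back-azimuth from the destination plus 180°.
Back-azimuth from P₂ (49.57°, 36.71°) to P₁ (74.50°, -3.23°), with Δλ' = λ₁ − λ₂ = -39.95°: atan2( sin Δλ' cos φ₁ , cos φ₂ sin φ₁ − sin φ₂ cos φ₁ cos Δλ' ) = 339.90°.
Final bearing = (339.90° + 180°) mod 360° = 159.90°.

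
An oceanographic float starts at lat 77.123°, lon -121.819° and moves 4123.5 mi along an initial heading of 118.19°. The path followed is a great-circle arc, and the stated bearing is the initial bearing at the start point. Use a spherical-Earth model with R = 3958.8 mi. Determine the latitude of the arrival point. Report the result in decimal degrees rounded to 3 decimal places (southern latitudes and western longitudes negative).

latitude 23.657°

Angular distance δ = d/R = 4123.5 / 3958.8 = 1.041604 rad.
Start latitude φ₁ = 1.346050 rad; initial bearing θ = 2.062805 rad.
sin φ₂ = sin φ₁ cos δ + cos φ₁ sin δ cos θ = (0.974851)(0.504837) + (0.222859)(0.863215)(-0.472397) = 0.401263
φ₂ = asin(0.401263) = 0.412895 rad = 23.657°.
For the longitude increment, Δλ = atan2( sin θ sin δ cos φ₁, cos δ − sin φ₁ sin φ₂ ) = atan2(0.169557, 0.113665) = 56.163°.
λ₂ = λ₁ + Δλ = -65.656°.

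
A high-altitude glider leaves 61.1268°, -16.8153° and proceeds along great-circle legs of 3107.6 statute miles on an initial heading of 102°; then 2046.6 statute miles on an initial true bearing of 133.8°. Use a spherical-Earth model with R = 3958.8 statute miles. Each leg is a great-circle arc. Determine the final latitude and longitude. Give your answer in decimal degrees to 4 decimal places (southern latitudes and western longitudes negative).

latitude 10.9984°, longitude 60.2706°

Apply the spherical direct solution leg by leg, carrying full precision between legs.
Leg 1: from (61.1268°, -16.8153°), δ = 3107.6/3958.8 = 0.784985 rad, θ = 102° → φ = 33.2643°, λ = 38.9611°.
Leg 2: from (33.2643°, 38.9611°), δ = 2046.6/3958.8 = 0.516975 rad, θ = 133.8° → φ = 10.9984°, λ = 60.2706°.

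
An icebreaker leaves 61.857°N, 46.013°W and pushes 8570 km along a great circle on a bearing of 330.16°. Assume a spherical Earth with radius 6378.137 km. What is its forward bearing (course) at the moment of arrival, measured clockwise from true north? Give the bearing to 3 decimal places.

Central angle δ = d/R = 1.343653 rad.
Start latitude φ₁ = 1.079608 rad; initial bearing θ = 5.762379 rad.
Applying the spherical law of cosines for sides, sin φ₂ = sin φ₁ cos δ + cos φ₁ sin δ cos θ = 0.597201, so φ₂ = 36.670°.
Then Δλ = atan2(-0.228667, -0.301400) = -2.492558 rad, from sin θ sin δ cos φ₁ over cos δ − sin φ₁ sin φ₂.
λ₂ = -46.013° + -142.813° = -188.826°, normalized to (−180°, 180°] → 171.174°.
The forward bearing on arrival equals the back-azimuth from the destination plus 180°.
Back-azimuth from P₂ (36.670°, 171.174°) to P₁ (61.857°, -46.013°), with Δλ' = λ₁ − λ₂ = -217.187°: atan2( sin Δλ' cos φ₁ , cos φ₂ sin φ₁ − sin φ₂ cos φ₁ cos Δλ' ) = 17.014°.
Final bearing = (17.014° + 180°) mod 360° = 197.014°.

final bearing 197.014°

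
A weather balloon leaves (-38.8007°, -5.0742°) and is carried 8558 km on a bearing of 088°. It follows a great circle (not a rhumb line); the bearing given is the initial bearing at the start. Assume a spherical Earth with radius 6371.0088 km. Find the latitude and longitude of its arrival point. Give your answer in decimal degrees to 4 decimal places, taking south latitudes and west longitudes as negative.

latitude -6.5947°, longitude 73.4819°

Angular distance δ = d/R = 8558 / 6371.0088 = 1.343272 rad.
With φ₁ = -38.8007° = -0.677200 rad and θ = 88° = 1.535890 rad:
Destination latitude: φ₂ = arcsin( sin φ₁ cos δ + cos φ₁ sin δ cos θ ) = arcsin(-0.114845) = -6.5947°.
For the longitude increment, Δλ = atan2( sin θ sin δ cos φ₁, cos δ − sin φ₁ sin φ₂ ) = atan2(0.758783, 0.153602) = 78.5561°.
λ₂ = λ₁ + Δλ = 73.4819°.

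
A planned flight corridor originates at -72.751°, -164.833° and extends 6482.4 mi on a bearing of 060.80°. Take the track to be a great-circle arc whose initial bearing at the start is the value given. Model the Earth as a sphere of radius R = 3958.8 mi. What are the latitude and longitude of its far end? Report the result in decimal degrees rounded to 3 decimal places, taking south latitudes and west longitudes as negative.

Central angle δ = d/R = 1.637466 rad.
With φ₁ = -72.751° = -1.269744 rad and θ = 60.8° = 1.061160 rad:
Applying the spherical law of cosines for sides, sin φ₂ = sin φ₁ cos δ + cos φ₁ sin δ cos θ = 0.207965, so φ₂ = 12.003°.
Δλ = atan2( sin θ sin δ cos φ₁ , cos δ − sin φ₁ sin φ₂ ) = atan2(0.258268, 0.131992) = 1.098336 rad = 62.930°.
λ₂ = λ₁ + Δλ = -101.903°.

latitude 12.003°, longitude -101.903°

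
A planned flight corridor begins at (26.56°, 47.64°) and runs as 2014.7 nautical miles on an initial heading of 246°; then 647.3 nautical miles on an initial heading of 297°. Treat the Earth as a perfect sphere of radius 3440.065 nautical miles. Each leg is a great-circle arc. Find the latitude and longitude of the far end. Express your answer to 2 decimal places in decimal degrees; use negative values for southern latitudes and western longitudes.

Apply the spherical direct solution leg by leg, carrying full precision between legs.
Leg 1: from (26.56°, 47.64°), δ = 2014.7/3440.065 = 0.585658 rad, θ = 246° → φ = 9.88°, λ = 16.81°.
Leg 2: from (9.88°, 16.81°), δ = 647.3/3440.065 = 0.188165 rad, θ = 297° → φ = 14.61°, λ = 6.89°.

latitude 14.61°, longitude 6.89°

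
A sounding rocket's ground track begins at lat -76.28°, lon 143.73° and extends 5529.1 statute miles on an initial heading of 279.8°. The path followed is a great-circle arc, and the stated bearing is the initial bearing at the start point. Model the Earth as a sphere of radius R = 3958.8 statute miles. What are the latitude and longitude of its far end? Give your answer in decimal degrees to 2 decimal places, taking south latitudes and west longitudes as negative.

latitude -7.39°, longitude 65.60°

Central angle δ = d/R = 1.396661 rad.
Start latitude φ₁ = -1.331337 rad; initial bearing θ = 4.883431 rad.
Destination latitude: φ₂ = arcsin( sin φ₁ cos δ + cos φ₁ sin δ cos θ ) = arcsin(-0.128554) = -7.39°.
For the longitude increment, Δλ = atan2( sin θ sin δ cos φ₁, cos δ − sin φ₁ sin φ₂ ) = atan2(-0.230182, 0.048371) = -78.13°.
λ₂ = λ₁ + Δλ = 65.60°.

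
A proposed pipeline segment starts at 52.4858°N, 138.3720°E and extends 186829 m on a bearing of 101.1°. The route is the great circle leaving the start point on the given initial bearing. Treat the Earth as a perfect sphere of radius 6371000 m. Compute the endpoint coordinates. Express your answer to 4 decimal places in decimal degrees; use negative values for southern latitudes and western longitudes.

latitude 52.1317°, longitude 141.0585°

The arc subtends δ = 186829/6371000 = 0.029325 rad at the centre.
Converting: φ₁ = 0.916050 rad, θ = 1.764528 rad.
Destination latitude: φ₂ = arcsin( sin φ₁ cos δ + cos φ₁ sin δ cos θ ) = arcsin(0.789424) = 52.1317°.
Then Δλ = atan2(0.017521, 0.373397) = 0.046889 rad, from sin θ sin δ cos φ₁ over cos δ − sin φ₁ sin φ₂.
λ₂ = 138.3720° + 2.6865° = 141.0585°.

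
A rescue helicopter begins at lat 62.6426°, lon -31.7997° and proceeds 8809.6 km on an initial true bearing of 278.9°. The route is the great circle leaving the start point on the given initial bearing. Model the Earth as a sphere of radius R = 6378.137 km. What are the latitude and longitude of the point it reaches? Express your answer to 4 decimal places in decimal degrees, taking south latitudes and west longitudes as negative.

Angular distance δ = d/R = 8809.6 / 6378.137 = 1.381218 rad.
Start latitude φ₁ = 1.093320 rad; initial bearing θ = 4.867723 rad.
Applying the spherical law of cosines for sides, sin φ₂ = sin φ₁ cos δ + cos φ₁ sin δ cos θ = 0.237190, so φ₂ = 13.7208°.
Then Δλ = atan2(-0.445873, -0.022218) = -1.620585 rad, from sin θ sin δ cos φ₁ over cos δ − sin φ₁ sin φ₂.
λ₂ = -31.7997° + -92.8527° = -124.6524°.

latitude 13.7208°, longitude -124.6524°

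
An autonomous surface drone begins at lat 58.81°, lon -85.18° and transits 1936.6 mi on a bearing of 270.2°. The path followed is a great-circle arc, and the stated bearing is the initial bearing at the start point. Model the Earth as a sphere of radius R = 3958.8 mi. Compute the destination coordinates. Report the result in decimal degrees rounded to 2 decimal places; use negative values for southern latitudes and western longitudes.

δ = 1936.6/3958.8 = 0.489189 rad (28.0284°).
Converting: φ₁ = 1.026428 rad, θ = 4.715880 rad.
Destination latitude: φ₂ = arcsin( sin φ₁ cos δ + cos φ₁ sin δ cos θ ) = arcsin(0.755972) = 49.11°.
Δλ = atan2( sin θ sin δ cos φ₁ , cos δ − sin φ₁ sin φ₂ ) = atan2(-0.243354, 0.236015) = -0.800707 rad = -45.88°.
Hence λ₂ = -85.18° + -45.88° = -131.06°.

latitude 49.11°, longitude -131.06°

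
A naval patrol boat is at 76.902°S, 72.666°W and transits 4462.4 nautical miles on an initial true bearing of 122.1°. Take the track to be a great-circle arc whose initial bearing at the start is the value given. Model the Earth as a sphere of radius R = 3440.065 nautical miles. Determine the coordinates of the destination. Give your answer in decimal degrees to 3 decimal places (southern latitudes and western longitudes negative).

latitude -22.279°, longitude 45.521°

δ = 4462.4/3440.065 = 1.297185 rad (74.3232°).
With φ₁ = -76.902° = -1.342193 rad and θ = 122.1° = 2.131047 rad:
Destination latitude: φ₂ = arcsin( sin φ₁ cos δ + cos φ₁ sin δ cos θ ) = arcsin(-0.379125) = -22.279°.
Then Δλ = atan2(0.184831, -0.099051) = 2.062751 rad, from sin θ sin δ cos φ₁ over cos δ − sin φ₁ sin φ₂.
λ₂ = -72.666° + 118.187° = 45.521°.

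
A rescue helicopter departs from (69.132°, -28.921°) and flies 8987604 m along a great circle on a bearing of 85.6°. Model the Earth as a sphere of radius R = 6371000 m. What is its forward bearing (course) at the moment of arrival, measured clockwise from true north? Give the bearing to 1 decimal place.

The arc subtends δ = 8987604/6371000 = 1.410705 rad at the centre.
Start latitude φ₁ = 1.206581 rad; initial bearing θ = 1.494002 rad.
Applying the spherical law of cosines for sides, sin φ₂ = sin φ₁ cos δ + cos φ₁ sin δ cos θ = 0.175930, so φ₂ = 10.133°.
Δλ = atan2( sin θ sin δ cos φ₁ , cos δ − sin φ₁ sin φ₂ ) = atan2(0.350625, -0.004982) = 1.585005 rad = 90.814°.
λ₂ = λ₁ + Δλ = 61.893°.
The forward bearing on arrival equals the back-azimuth from the destination plus 180°.
Back-azimuth from P₂ (10.1°, 61.9°) to P₁ (69.1°, -28.9°), with Δλ' = λ₁ − λ₂ = -90.8°: atan2( sin Δλ' cos φ₁ , cos φ₂ sin φ₁ − sin φ₂ cos φ₁ cos Δλ' ) = 338.9°.
Final bearing = (338.9° + 180°) mod 360° = 158.9°.

final bearing 158.9°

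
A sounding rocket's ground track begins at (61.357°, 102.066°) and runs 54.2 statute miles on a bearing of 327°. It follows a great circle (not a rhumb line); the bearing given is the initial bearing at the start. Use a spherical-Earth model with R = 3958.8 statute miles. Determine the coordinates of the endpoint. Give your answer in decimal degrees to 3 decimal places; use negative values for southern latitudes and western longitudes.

Central angle δ = d/R = 0.013691 rad.
With φ₁ = 61.357° = 1.070882 rad and θ = 327° = 5.707227 rad:
sin φ₂ = sin φ₁ cos δ + cos φ₁ sin δ cos θ = (0.877623)(0.999906) + (0.479351)(0.013691)(0.838671) = 0.883045
φ₂ = asin(0.883045) = 1.082312 rad = 62.012°.
Then Δλ = atan2(-0.003574, 0.224925) = -0.015889 rad, from sin θ sin δ cos φ₁ over cos δ − sin φ₁ sin φ₂.
λ₂ = λ₁ + Δλ = 101.156°.

latitude 62.012°, longitude 101.156°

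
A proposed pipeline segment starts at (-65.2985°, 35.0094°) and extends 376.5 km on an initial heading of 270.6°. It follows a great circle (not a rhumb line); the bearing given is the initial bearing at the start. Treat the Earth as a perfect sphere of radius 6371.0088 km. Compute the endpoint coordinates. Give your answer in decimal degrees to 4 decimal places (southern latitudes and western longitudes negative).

The arc subtends δ = 376.5/6371.0088 = 0.059096 rad at the centre.
With φ₁ = -65.2985° = -1.139674 rad and θ = 270.6° = 4.722861 rad:
Destination latitude: φ₂ = arcsin( sin φ₁ cos δ + cos φ₁ sin δ cos θ ) = arcsin(-0.906653) = -65.0468°.
Then Δλ = atan2(-0.024680, 0.174563) = -0.140450 rad, from sin θ sin δ cos φ₁ over cos δ − sin φ₁ sin φ₂.
λ₂ = 35.0094° + -8.0472° = 26.9622°.

latitude -65.0468°, longitude 26.9622°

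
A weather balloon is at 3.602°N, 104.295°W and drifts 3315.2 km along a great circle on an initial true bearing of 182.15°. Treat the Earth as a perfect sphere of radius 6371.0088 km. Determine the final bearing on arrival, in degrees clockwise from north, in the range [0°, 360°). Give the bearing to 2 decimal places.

final bearing 182.39°

δ = 3315.2/6371.0088 = 0.520357 rad (29.8143°).
Start latitude φ₁ = 0.062867 rad; initial bearing θ = 3.179117 rad.
Destination latitude: φ₂ = arcsin( sin φ₁ cos δ + cos φ₁ sin δ cos θ ) = arcsin(-0.441349) = -26.190°.
Then Δλ = atan2(-0.018616, 0.895370) = -0.020788 rad, from sin θ sin δ cos φ₁ over cos δ − sin φ₁ sin φ₂.
λ₂ = -104.295° + -1.191° = -105.486°.
The forward bearing on arrival equals the back-azimuth from the destination plus 180°.
Back-azimuth from P₂ (-26.19°, -105.49°) to P₁ (3.60°, -104.30°), with Δλ' = λ₁ − λ₂ = 1.19°: atan2( sin Δλ' cos φ₁ , cos φ₂ sin φ₁ − sin φ₂ cos φ₁ cos Δλ' ) = 2.39°.
Final bearing = (2.39° + 180°) mod 360° = 182.39°.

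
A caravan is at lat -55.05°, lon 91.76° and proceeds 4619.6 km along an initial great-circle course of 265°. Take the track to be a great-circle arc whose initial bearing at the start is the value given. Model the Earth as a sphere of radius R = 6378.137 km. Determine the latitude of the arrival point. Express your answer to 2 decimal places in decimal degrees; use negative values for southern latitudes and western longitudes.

latitude -40.31°

Angular distance δ = d/R = 4619.6 / 6378.137 = 0.724287 rad.
Start latitude φ₁ = -0.960804 rad; initial bearing θ = 4.625123 rad.
Applying the spherical law of cosines for sides, sin φ₂ = sin φ₁ cos δ + cos φ₁ sin δ cos θ = -0.646979, so φ₂ = -40.31°.
For the longitude increment, Δλ = atan2( sin θ sin δ cos φ₁, cos δ − sin φ₁ sin φ₂ ) = atan2(-0.378134, 0.218674) = -59.96°.
λ₂ = 91.76° + -59.96° = 31.80°.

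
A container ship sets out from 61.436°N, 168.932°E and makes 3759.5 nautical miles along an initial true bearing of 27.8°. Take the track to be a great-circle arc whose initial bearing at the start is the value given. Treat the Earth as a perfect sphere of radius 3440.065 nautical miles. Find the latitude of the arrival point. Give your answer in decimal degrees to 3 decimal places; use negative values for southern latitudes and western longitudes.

latitude 51.217°

δ = 3759.5/3440.065 = 1.092857 rad (62.6161°).
Start latitude φ₁ = 1.072260 rad; initial bearing θ = 0.485202 rad.
Applying the spherical law of cosines for sides, sin φ₂ = sin φ₁ cos δ + cos φ₁ sin δ cos θ = 0.779526, so φ₂ = 51.217°.
Then Δλ = atan2(0.198010, -0.224695) = 2.419239 rad, from sin θ sin δ cos φ₁ over cos δ − sin φ₁ sin φ₂.
λ₂ = 168.932° + 138.612° = 307.544°, normalized to (−180°, 180°] → -52.456°.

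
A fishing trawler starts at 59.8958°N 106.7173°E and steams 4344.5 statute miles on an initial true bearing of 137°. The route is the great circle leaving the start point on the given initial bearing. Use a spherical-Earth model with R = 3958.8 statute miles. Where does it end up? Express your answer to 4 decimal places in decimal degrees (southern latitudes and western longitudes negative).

latitude 3.8936°, longitude 144.1918°

Central angle δ = d/R = 1.097429 rad.
Converting: φ₁ = 1.045379 rad, θ = 2.391101 rad.
Destination latitude: φ₂ = arcsin( sin φ₁ cos δ + cos φ₁ sin δ cos θ ) = arcsin(0.067903) = 3.8936°.
Then Δλ = atan2(0.304458, 0.397142) = 0.654054 rad, from sin θ sin δ cos φ₁ over cos δ − sin φ₁ sin φ₂.
Hence λ₂ = 106.7173° + 37.4745° = 144.1918°.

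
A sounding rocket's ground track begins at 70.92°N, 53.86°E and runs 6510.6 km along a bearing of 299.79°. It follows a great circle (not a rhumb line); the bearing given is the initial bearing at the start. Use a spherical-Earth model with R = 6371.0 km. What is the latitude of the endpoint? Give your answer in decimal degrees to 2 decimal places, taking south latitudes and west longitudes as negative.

Angular distance δ = d/R = 6510.6 / 6371 = 1.021912 rad.
With φ₁ = 70.92° = 1.237788 rad and θ = 299.79° = 5.232323 rad:
Destination latitude: φ₂ = arcsin( sin φ₁ cos δ + cos φ₁ sin δ cos θ ) = arcsin(0.631623) = 39.17°.
For the longitude increment, Δλ = atan2( sin θ sin δ cos φ₁, cos δ − sin φ₁ sin φ₂ ) = atan2(-0.242018, -0.075187) = -107.26°.
Hence λ₂ = 53.86° + -107.26° = -53.40°.

latitude 39.17°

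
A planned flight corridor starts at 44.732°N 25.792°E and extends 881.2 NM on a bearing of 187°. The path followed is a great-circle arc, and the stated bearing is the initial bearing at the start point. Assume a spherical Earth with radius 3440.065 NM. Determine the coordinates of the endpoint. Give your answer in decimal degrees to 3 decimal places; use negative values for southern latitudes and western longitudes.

latitude 30.144°, longitude 23.746°

Central angle δ = d/R = 0.256158 rad.
Start latitude φ₁ = 0.780721 rad; initial bearing θ = 3.263766 rad.
sin φ₂ = sin φ₁ cos δ + cos φ₁ sin δ cos θ = (0.703792)(0.967371) + (0.710407)(0.253366)(-0.992546) = 0.502176
φ₂ = asin(0.502176) = 0.526113 rad = 30.144°.
Δλ = atan2( sin θ sin δ cos φ₁ , cos δ − sin φ₁ sin φ₂ ) = atan2(-0.021936, 0.613943) = -0.035714 rad = -2.046°.
Hence λ₂ = 25.792° + -2.046° = 23.746°.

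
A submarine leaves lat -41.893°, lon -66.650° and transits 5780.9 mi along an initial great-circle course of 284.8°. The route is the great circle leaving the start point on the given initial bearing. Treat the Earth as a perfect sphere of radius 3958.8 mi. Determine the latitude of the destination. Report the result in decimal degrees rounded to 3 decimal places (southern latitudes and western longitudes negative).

Angular distance δ = d/R = 5780.9 / 3958.8 = 1.460266 rad.
With φ₁ = -41.893° = -0.731171 rad and θ = 284.8° = 4.970698 rad:
sin φ₂ = sin φ₁ cos δ + cos φ₁ sin δ cos θ = (-0.667742)(0.110306) + (0.744393)(0.993898)(0.255446) = 0.115336
φ₂ = asin(0.115336) = 0.115593 rad = 6.623°.
Then Δλ = atan2(-0.715305, 0.187320) = -1.314673 rad, from sin θ sin δ cos φ₁ over cos δ − sin φ₁ sin φ₂.
λ₂ = λ₁ + Δλ = -141.975°.

latitude 6.623°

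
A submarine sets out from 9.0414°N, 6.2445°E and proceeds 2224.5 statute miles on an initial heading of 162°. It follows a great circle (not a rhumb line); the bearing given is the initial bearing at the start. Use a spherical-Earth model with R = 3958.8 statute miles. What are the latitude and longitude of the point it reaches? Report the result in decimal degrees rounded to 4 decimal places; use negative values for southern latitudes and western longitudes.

latitude -21.5583°, longitude 16.4413°

The arc subtends δ = 2224.5/3958.8 = 0.561913 rad at the centre.
Converting: φ₁ = 0.157802 rad, θ = 2.827433 rad.
Applying the spherical law of cosines for sides, sin φ₂ = sin φ₁ cos δ + cos φ₁ sin δ cos θ = -0.367448, so φ₂ = -21.5583°.
Then Δλ = atan2(0.162600, 0.903981) = 0.177968 rad, from sin θ sin δ cos φ₁ over cos δ − sin φ₁ sin φ₂.
λ₂ = λ₁ + Δλ = 16.4413°.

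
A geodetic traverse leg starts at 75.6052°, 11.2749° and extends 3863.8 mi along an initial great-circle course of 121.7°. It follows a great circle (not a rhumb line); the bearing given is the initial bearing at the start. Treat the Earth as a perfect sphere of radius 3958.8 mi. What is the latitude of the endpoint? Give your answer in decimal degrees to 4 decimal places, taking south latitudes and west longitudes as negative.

latitude 25.7565°

Central angle δ = d/R = 0.976003 rad.
With φ₁ = 75.6052° = 1.319560 rad and θ = 121.7° = 2.124066 rad:
Applying the spherical law of cosines for sides, sin φ₂ = sin φ₁ cos δ + cos φ₁ sin δ cos θ = 0.434547, so φ₂ = 25.7565°.
For the longitude increment, Δλ = atan2( sin θ sin δ cos φ₁, cos δ − sin φ₁ sin φ₂ ) = atan2(0.175189, 0.139433) = 51.4838°.
λ₂ = λ₁ + Δλ = 62.7587°.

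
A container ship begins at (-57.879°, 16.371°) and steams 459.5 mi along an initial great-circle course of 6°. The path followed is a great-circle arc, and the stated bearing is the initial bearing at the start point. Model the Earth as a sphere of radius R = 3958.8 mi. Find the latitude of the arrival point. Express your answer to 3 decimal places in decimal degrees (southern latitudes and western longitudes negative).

Central angle δ = d/R = 0.116071 rad.
Converting: φ₁ = -1.010179 rad, θ = 0.104720 rad.
Destination latitude: φ₂ = arcsin( sin φ₁ cos δ + cos φ₁ sin δ cos θ ) = arcsin(-0.779989) = -51.260°.
For the longitude increment, Δλ = atan2( sin θ sin δ cos φ₁, cos δ − sin φ₁ sin φ₂ ) = atan2(0.006437, 0.332678) = 1.108°.
Hence λ₂ = 16.371° + 1.108° = 17.479°.

latitude -51.260°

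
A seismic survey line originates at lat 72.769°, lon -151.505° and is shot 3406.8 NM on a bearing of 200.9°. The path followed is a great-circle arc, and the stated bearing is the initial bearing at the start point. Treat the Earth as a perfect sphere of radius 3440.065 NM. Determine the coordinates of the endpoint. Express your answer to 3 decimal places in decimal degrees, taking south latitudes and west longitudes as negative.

latitude 17.001°, longitude -169.681°

Central angle δ = d/R = 0.990330 rad.
With φ₁ = 72.769° = 1.270059 rad and θ = 200.9° = 3.506366 rad:
Destination latitude: φ₂ = arcsin( sin φ₁ cos δ + cos φ₁ sin δ cos θ ) = arcsin(0.292393) = 17.001°.
For the longitude increment, Δλ = atan2( sin θ sin δ cos φ₁, cos δ − sin φ₁ sin φ₂ ) = atan2(-0.088366, 0.269144) = -18.176°.
λ₂ = λ₁ + Δλ = -169.681°.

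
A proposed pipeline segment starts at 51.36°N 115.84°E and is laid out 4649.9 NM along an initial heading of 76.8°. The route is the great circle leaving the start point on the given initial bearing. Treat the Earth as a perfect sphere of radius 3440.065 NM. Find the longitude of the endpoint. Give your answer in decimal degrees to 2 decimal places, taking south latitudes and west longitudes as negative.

δ = 4649.9/3440.065 = 1.351690 rad (77.4461°).
Converting: φ₁ = 0.896401 rad, θ = 1.340413 rad.
Destination latitude: φ₂ = arcsin( sin φ₁ cos δ + cos φ₁ sin δ cos θ ) = arcsin(0.308954) = 18.00°.
Then Δλ = atan2(0.593393, -0.023961) = 1.611155 rad, from sin θ sin δ cos φ₁ over cos δ − sin φ₁ sin φ₂.
λ₂ = 115.84° + 92.31° = 208.15°, normalized to (−180°, 180°] → -151.85°.

longitude -151.85°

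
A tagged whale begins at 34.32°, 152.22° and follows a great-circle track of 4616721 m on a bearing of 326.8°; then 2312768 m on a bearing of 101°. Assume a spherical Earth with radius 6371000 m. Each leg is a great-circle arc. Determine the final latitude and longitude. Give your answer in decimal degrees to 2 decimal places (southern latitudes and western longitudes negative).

latitude 52.25°, longitude 137.03°

Apply the spherical direct solution leg by leg, carrying full precision between legs.
Leg 1: from (34.32°, 152.22°), δ = 4616721/6371000 = 0.724646 rad, θ = 326.8° → φ = 61.67°, λ = 102.32°.
Leg 2: from (61.67°, 102.32°), δ = 2312768/6371000 = 0.363015 rad, θ = 101° → φ = 52.25°, λ = 137.03°.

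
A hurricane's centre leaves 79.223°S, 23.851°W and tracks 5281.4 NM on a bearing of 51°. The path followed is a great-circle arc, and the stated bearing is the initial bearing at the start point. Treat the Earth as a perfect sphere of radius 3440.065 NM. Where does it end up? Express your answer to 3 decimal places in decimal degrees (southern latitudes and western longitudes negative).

latitude 4.744°, longitude 27.348°

δ = 5281.4/3440.065 = 1.535262 rad (87.9640°).
Converting: φ₁ = -1.382702 rad, θ = 0.890118 rad.
Applying the spherical law of cosines for sides, sin φ₂ = sin φ₁ cos δ + cos φ₁ sin δ cos θ = 0.082700, so φ₂ = 4.744°.
Then Δλ = atan2(0.145224, 0.116768) = 0.893588 rad, from sin θ sin δ cos φ₁ over cos δ − sin φ₁ sin φ₂.
Hence λ₂ = -23.851° + 51.199° = 27.348°.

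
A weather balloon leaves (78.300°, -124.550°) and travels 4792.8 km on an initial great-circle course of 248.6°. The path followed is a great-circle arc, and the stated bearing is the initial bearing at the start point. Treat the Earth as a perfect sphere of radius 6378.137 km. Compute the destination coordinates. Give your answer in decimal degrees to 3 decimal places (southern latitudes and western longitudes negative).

latitude 41.683°, longitude 177.119°

δ = 4792.8/6378.137 = 0.751442 rad (43.0545°).
With φ₁ = 78.300° = 1.366593 rad and θ = 248.6° = 4.338889 rad:
Applying the spherical law of cosines for sides, sin φ₂ = sin φ₁ cos δ + cos φ₁ sin δ cos θ = 0.665009, so φ₂ = 41.683°.
Δλ = atan2( sin θ sin δ cos φ₁ , cos δ − sin φ₁ sin φ₂ ) = atan2(-0.128897, 0.079513) = -1.018062 rad = -58.331°.
λ₂ = -124.550° + -58.331° = -182.881°, normalized to (−180°, 180°] → 177.119°.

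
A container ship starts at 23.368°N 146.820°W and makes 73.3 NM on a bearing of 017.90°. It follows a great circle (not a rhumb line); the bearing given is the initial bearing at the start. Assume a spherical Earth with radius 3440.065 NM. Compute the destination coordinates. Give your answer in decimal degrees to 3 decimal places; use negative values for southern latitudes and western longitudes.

Central angle δ = d/R = 0.021308 rad.
Start latitude φ₁ = 0.407849 rad; initial bearing θ = 0.312414 rad.
Applying the spherical law of cosines for sides, sin φ₂ = sin φ₁ cos δ + cos φ₁ sin δ cos θ = 0.415157, so φ₂ = 24.529°.
Δλ = atan2( sin θ sin δ cos φ₁ , cos δ − sin φ₁ sin φ₂ ) = atan2(0.006011, 0.835107) = 0.007198 rad = 0.412°.
λ₂ = -146.820° + 0.412° = -146.408°.

latitude 24.529°, longitude -146.408°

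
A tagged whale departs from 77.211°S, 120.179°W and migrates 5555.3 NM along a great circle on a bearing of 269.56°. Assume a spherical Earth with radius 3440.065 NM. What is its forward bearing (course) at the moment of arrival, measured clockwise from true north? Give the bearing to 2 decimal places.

final bearing 347.20°

Angular distance δ = d/R = 5555.3 / 3440.065 = 1.614882 rad.
Start latitude φ₁ = -1.347586 rad; initial bearing θ = 4.704710 rad.
Destination latitude: φ₂ = arcsin( sin φ₁ cos δ + cos φ₁ sin δ cos θ ) = arcsin(0.041280) = 2.366°.
For the longitude increment, Δλ = atan2( sin θ sin δ cos φ₁, cos δ − sin φ₁ sin φ₂ ) = atan2(-0.221140, -0.003816) = -90.989°.
λ₂ = -120.179° + -90.989° = -211.168°, normalized to (−180°, 180°] → 148.832°.
The forward bearing on arrival equals the back-azimuth from the destination plus 180°.
Back-azimuth from P₂ (2.37°, 148.83°) to P₁ (-77.21°, -120.18°), with Δλ' = λ₁ − λ₂ = -269.01°: atan2( sin Δλ' cos φ₁ , cos φ₂ sin φ₁ − sin φ₂ cos φ₁ cos Δλ' ) = 167.20°.
Final bearing = (167.20° + 180°) mod 360° = 347.20°.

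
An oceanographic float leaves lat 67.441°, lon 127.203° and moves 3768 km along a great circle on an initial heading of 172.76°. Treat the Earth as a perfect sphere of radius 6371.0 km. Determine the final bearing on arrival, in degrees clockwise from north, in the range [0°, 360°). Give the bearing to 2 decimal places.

δ = 3768/6371 = 0.591430 rad (33.8864°).
With φ₁ = 67.441° = 1.177068 rad and θ = 172.76° = 3.015231 rad:
sin φ₂ = sin φ₁ cos δ + cos φ₁ sin δ cos θ = (0.923485)(0.830144) + (0.383635)(0.557549)(-0.992027) = 0.554436
φ₂ = asin(0.554436) = 0.587685 rad = 33.672°.
For the longitude increment, Δλ = atan2( sin θ sin δ cos φ₁, cos δ − sin φ₁ sin φ₂ ) = atan2(0.026956, 0.318131) = 4.843°.
λ₂ = λ₁ + Δλ = 132.046°.
The forward bearing on arrival equals the back-azimuth from the destination plus 180°.
Back-azimuth from P₂ (33.67°, 132.05°) to P₁ (67.44°, 127.20°), with Δλ' = λ₁ − λ₂ = -4.84°: atan2( sin Δλ' cos φ₁ , cos φ₂ sin φ₁ − sin φ₂ cos φ₁ cos Δλ' ) = 356.67°.
Final bearing = (356.67° + 180°) mod 360° = 176.67°.

final bearing 176.67°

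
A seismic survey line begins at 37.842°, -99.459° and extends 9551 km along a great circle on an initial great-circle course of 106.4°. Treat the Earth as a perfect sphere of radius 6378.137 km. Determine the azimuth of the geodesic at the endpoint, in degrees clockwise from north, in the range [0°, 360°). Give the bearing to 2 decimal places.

δ = 9551/6378.137 = 1.497459 rad (85.7981°).
Converting: φ₁ = 0.660467 rad, θ = 1.857030 rad.
Applying the spherical law of cosines for sides, sin φ₂ = sin φ₁ cos δ + cos φ₁ sin δ cos θ = -0.177416, so φ₂ = -10.219°.
Then Δλ = atan2(0.755539, 0.182114) = 1.334270 rad, from sin θ sin δ cos φ₁ over cos δ − sin φ₁ sin φ₂.
Hence λ₂ = -99.459° + 76.448° = -23.011°.
The forward bearing on arrival equals the back-azimuth from the destination plus 180°.
Back-azimuth from P₂ (-10.22°, -23.01°) to P₁ (37.84°, -99.46°), with Δλ' = λ₁ − λ₂ = -76.45°: atan2( sin Δλ' cos φ₁ , cos φ₂ sin φ₁ − sin φ₂ cos φ₁ cos Δλ' ) = 309.67°.
Final bearing = (309.67° + 180°) mod 360° = 129.67°.

final bearing 129.67°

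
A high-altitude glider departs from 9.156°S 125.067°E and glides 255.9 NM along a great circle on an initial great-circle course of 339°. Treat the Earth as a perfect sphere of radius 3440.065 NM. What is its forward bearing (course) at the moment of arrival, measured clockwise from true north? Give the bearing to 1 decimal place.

Central angle δ = d/R = 0.074388 rad.
Converting: φ₁ = -0.159802 rad, θ = 5.916666 rad.
Applying the spherical law of cosines for sides, sin φ₂ = sin φ₁ cos δ + cos φ₁ sin δ cos θ = -0.090184, so φ₂ = -5.174°.
Then Δλ = atan2(-0.026294, 0.982884) = -0.026746 rad, from sin θ sin δ cos φ₁ over cos δ − sin φ₁ sin φ₂.
Hence λ₂ = 125.067° + -1.532° = 123.535°.
The forward bearing on arrival equals the back-azimuth from the destination plus 180°.
Back-azimuth from P₂ (-5.2°, 123.5°) to P₁ (-9.2°, 125.1°), with Δλ' = λ₁ − λ₂ = 1.5°: atan2( sin Δλ' cos φ₁ , cos φ₂ sin φ₁ − sin φ₂ cos φ₁ cos Δλ' ) = 159.2°.
Final bearing = (159.2° + 180°) mod 360° = 339.2°.

final bearing 339.2°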